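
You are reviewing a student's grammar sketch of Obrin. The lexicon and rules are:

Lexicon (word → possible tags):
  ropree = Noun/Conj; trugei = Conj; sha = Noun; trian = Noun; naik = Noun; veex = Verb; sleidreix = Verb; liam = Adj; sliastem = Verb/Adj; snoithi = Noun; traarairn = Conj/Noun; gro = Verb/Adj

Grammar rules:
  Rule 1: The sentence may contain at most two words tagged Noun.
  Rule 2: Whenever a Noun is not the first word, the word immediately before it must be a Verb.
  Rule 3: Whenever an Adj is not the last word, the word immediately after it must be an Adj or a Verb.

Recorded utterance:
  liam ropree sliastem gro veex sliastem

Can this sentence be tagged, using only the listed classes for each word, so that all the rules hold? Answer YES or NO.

NO

Candidates per position — 1:liam {Adj}; 2:ropree {Noun,Conj}; 3:sliastem {Verb,Adj}; 4:gro {Verb,Adj}; 5:veex {Verb}; 6:sliastem {Verb,Adj}.
Rule 3 cannot be satisfied by any choice of tags from the lexicon.
So there is no consistent tagging.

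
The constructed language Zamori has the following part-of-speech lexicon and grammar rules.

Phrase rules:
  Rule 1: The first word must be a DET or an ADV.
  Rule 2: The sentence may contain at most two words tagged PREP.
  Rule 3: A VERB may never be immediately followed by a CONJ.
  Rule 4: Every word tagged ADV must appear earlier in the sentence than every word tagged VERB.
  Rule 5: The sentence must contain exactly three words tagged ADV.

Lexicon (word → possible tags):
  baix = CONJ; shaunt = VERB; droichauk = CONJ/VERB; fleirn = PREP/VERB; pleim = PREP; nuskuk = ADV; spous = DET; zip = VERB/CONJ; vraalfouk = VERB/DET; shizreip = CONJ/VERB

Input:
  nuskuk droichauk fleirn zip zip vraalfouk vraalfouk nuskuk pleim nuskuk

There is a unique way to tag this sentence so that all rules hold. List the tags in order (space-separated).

Candidates per position — 1:nuskuk {ADV}; 2:droichauk {CONJ,VERB}; 3:fleirn {PREP,VERB}; 4:zip {VERB,CONJ}; 5:zip {VERB,CONJ}; 6:vraalfouk {VERB,DET}; 7:vraalfouk {VERB,DET}; 8:nuskuk {ADV}; 9:pleim {PREP}; 10:nuskuk {ADV}.
At position 2, choosing VERB makes rule 4 impossible to satisfy; hence CONJ.
At position 3, choosing VERB makes rule 4 impossible to satisfy; hence PREP.
At position 4, choosing VERB makes rule 4 impossible to satisfy; hence CONJ.
At position 5, choosing VERB makes rule 4 impossible to satisfy; hence CONJ.
At position 6, choosing VERB makes rule 4 impossible to satisfy; hence DET.
At position 7, choosing VERB makes rule 4 impossible to satisfy; hence DET.
The unique satisfying tagging is: ADV CONJ PREP CONJ CONJ DET DET ADV PREP ADV.
Checking: rule 1 ✓; rule 2 ✓; rule 3 ✓; rule 4 ✓; rule 5 ✓.

ADV CONJ PREP CONJ CONJ DET DET ADV PREP ADV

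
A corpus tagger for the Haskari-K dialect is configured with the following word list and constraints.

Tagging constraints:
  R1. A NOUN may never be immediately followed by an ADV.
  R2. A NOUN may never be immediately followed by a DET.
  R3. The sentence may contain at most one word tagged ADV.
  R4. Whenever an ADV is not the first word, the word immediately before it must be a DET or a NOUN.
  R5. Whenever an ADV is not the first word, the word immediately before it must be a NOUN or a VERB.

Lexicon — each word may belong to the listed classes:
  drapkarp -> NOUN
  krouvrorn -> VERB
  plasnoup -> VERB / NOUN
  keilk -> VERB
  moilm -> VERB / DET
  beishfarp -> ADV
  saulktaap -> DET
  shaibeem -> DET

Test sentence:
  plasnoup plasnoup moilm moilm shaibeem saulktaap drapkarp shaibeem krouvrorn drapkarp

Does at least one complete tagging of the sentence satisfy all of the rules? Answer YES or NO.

Candidates per position — 1:plasnoup {VERB,NOUN}; 2:plasnoup {VERB,NOUN}; 3:moilm {VERB,DET}; 4:moilm {VERB,DET}; 5:shaibeem {DET}; 6:saulktaap {DET}; 7:drapkarp {NOUN}; 8:shaibeem {DET}; 9:krouvrorn {VERB}; 10:drapkarp {NOUN}.
Rule 2 cannot be satisfied by any choice of tags from the lexicon.
So there is no consistent tagging.

NO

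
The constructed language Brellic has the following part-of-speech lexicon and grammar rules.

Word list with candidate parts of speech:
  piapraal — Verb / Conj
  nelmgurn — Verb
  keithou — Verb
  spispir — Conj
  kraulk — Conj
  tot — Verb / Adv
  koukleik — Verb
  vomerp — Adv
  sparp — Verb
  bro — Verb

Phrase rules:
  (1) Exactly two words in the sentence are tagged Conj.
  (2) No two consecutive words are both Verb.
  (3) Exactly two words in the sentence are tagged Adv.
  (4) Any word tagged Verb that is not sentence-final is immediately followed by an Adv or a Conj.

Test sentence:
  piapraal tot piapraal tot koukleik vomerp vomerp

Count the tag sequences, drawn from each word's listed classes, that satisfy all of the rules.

0

Candidates per position — 1:piapraal {Verb,Conj}; 2:tot {Verb,Adv}; 3:piapraal {Verb,Conj}; 4:tot {Verb,Adv}; 5:koukleik {Verb}; 6:vomerp {Adv}; 7:vomerp {Adv}.
There are 16 candidate sequences in total.
Every candidate sequence violates at least one rule; no consistent tagging exists.
Count = 0.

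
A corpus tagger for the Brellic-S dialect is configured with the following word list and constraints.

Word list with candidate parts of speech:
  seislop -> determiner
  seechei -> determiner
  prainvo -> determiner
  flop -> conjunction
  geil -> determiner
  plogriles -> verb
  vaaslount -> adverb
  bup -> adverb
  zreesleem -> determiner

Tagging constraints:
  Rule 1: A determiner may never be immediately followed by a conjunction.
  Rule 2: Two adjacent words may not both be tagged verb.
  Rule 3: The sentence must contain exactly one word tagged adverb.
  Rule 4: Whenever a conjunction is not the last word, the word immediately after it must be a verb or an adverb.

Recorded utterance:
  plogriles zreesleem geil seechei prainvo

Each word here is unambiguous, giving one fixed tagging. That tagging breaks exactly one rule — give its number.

3

Fixed tagging: verb determiner determiner determiner determiner.
Rule check: R1 holds, R2 holds, R3 violated, R4 holds.
Only rule 3 fails.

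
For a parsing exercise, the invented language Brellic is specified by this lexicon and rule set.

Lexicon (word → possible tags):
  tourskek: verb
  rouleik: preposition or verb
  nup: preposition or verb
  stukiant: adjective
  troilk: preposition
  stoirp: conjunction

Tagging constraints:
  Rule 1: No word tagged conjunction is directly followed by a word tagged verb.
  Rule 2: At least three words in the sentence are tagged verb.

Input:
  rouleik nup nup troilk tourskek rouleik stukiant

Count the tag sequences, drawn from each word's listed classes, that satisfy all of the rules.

Candidates per position — 1:rouleik {preposition,verb}; 2:nup {preposition,verb}; 3:nup {preposition,verb}; 4:troilk {preposition}; 5:tourskek {verb}; 6:rouleik {preposition,verb}; 7:stukiant {adjective}.
There are 16 candidate sequences in total.
Checking each against the rules leaves 11 sequences.
Count = 11.

11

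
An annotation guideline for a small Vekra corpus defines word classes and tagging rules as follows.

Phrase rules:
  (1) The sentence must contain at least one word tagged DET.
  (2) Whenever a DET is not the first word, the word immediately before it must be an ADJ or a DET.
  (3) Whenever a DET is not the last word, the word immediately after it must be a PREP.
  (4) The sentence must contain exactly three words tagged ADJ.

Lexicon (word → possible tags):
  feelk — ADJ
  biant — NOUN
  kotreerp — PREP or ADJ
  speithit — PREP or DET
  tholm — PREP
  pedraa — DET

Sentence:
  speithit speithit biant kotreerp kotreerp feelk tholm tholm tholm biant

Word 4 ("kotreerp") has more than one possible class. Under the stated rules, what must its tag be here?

ADJ

Candidates per position — 1:speithit {PREP,DET}; 2:speithit {PREP,DET}; 3:biant {NOUN}; 4:kotreerp {PREP,ADJ}; 5:kotreerp {PREP,ADJ}; 6:feelk {ADJ}; 7:tholm {PREP}; 8:tholm {PREP}; 9:tholm {PREP}; 10:biant {NOUN}.
Position 2: tagging it DET would leave rule 3 unsatisfiable, so it must be PREP.
Position 4: tagging it PREP would leave rule 4 unsatisfiable, so it must be ADJ.
Position 5: tagging it PREP would leave rule 4 unsatisfiable, so it must be ADJ.
Position 1: tagging it PREP would leave rule 1 unsatisfiable, so it must be DET.
So the tagging must be: DET PREP NOUN ADJ ADJ ADJ PREP PREP PREP NOUN.
Checking: rule 1 satisfied; rule 2 satisfied; rule 3 satisfied; rule 4 satisfied.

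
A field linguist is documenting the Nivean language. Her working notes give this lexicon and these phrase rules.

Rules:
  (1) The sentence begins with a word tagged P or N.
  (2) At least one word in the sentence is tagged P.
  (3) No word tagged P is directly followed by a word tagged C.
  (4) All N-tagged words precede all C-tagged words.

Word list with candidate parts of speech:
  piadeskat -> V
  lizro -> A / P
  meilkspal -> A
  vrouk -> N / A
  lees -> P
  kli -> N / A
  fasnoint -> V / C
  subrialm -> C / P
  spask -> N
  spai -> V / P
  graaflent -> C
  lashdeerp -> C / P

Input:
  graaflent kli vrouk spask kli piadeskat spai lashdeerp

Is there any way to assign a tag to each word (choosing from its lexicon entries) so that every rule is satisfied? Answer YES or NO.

NO

Candidates per position — 1:graaflent {C}; 2:kli {N,A}; 3:vrouk {N,A}; 4:spask {N}; 5:kli {N,A}; 6:piadeskat {V}; 7:spai {V,P}; 8:lashdeerp {C,P}.
Rule 1 cannot be satisfied by any choice of tags from the lexicon.
So there is no consistent tagging.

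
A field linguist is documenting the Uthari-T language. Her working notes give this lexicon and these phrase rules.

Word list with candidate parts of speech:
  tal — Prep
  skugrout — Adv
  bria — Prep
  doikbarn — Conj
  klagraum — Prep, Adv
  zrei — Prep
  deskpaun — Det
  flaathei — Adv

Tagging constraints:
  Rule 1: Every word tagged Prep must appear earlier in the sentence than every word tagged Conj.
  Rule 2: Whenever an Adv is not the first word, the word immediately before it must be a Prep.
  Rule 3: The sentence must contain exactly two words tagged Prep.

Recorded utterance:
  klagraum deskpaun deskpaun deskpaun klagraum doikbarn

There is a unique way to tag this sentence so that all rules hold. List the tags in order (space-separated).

Candidates per position — 1:klagraum {Prep,Adv}; 2:deskpaun {Det}; 3:deskpaun {Det}; 4:deskpaun {Det}; 5:klagraum {Prep,Adv}; 6:doikbarn {Conj}.
Word 1 cannot be Adv — rule 3 would then fail for every completion. It is Prep.
Word 5 cannot be Adv — rule 2 would then fail for every completion. It is Prep.
That leaves exactly one tagging: Prep Det Det Det Prep Conj.
Checking: rule 1 ✓; rule 2 ✓; rule 3 ✓.

Prep Det Det Det Prep Conj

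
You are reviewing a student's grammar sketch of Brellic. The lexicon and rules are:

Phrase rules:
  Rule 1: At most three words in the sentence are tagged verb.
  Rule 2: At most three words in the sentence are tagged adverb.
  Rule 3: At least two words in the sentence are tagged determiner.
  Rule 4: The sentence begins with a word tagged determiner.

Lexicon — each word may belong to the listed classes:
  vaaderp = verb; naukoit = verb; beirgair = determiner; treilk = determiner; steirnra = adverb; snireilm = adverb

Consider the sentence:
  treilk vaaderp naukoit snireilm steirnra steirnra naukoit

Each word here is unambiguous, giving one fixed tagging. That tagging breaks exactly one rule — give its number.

3

Fixed tagging: determiner verb verb adverb adverb adverb verb.
Applying the rules: R1 ok, R2 ok, R3 fails, R4 ok.
Only rule 3 fails.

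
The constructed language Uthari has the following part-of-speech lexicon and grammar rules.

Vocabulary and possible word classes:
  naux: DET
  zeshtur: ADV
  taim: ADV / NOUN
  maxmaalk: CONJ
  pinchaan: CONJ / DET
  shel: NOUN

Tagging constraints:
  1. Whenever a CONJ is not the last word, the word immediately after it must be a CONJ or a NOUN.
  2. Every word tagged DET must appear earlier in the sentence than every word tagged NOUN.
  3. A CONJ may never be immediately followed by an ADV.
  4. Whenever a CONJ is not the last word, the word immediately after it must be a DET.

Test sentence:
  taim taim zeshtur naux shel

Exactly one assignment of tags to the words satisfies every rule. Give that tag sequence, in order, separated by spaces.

ADV ADV ADV DET NOUN

Candidates per position — 1:taim {ADV,NOUN}; 2:taim {ADV,NOUN}; 3:zeshtur {ADV}; 4:naux {DET}; 5:shel {NOUN}.
Word 1 cannot be NOUN — rule 2 would then fail for every completion. It is ADV.
Word 2 cannot be NOUN — rule 2 would then fail for every completion. It is ADV.
That leaves exactly one tagging: ADV ADV ADV DET NOUN.
Check: rule 1 holds; rule 2 holds; rule 3 holds; rule 4 holds.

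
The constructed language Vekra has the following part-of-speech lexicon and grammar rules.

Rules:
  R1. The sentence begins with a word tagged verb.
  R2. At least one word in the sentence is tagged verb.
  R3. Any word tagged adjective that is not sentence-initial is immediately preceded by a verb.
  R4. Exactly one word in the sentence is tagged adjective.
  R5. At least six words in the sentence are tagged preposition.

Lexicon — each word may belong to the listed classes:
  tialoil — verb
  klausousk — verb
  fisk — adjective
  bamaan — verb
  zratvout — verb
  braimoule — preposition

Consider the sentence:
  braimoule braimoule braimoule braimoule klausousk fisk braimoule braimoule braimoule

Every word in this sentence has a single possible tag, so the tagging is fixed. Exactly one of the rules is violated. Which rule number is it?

1

Fixed tagging: preposition preposition preposition preposition verb adjective preposition preposition preposition.
Checking each rule: R1 fail, R2 pass, R3 pass, R4 pass, R5 pass.
Only rule 1 fails.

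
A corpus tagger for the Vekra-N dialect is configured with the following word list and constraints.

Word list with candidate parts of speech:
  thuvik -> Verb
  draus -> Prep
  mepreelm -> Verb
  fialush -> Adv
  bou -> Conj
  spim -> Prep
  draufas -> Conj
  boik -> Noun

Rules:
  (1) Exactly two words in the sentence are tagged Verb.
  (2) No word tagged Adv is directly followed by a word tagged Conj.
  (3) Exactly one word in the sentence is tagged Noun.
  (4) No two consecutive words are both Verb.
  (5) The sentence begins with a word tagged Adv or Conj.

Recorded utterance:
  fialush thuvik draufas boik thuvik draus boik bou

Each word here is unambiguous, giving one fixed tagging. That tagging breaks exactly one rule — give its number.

Fixed tagging: Adv Verb Conj Noun Verb Prep Noun Conj.
Rule check: R1 holds, R2 holds, R3 violated, R4 holds, R5 holds.
Only rule 3 fails.

3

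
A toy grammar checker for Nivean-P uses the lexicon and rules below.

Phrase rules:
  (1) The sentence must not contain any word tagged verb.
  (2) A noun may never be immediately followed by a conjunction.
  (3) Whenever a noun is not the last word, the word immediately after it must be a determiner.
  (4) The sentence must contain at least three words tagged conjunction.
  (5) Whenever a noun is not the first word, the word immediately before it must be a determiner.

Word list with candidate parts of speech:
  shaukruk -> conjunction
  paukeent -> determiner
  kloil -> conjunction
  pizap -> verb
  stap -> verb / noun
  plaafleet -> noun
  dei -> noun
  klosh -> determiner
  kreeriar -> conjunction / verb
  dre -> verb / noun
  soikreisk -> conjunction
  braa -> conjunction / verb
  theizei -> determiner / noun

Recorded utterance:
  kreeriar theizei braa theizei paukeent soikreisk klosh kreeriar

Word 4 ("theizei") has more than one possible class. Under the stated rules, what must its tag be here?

Candidates per position — 1:kreeriar {conjunction,verb}; 2:theizei {determiner,noun}; 3:braa {conjunction,verb}; 4:theizei {determiner,noun}; 5:paukeent {determiner}; 6:soikreisk {conjunction}; 7:klosh {determiner}; 8:kreeriar {conjunction,verb}.
If word 1 were verb, no tagging could satisfy rule 1; so word 1 is conjunction.
If word 2 were noun, no tagging could satisfy rule 3; so word 2 is determiner.
If word 3 were verb, no tagging could satisfy rule 1; so word 3 is conjunction.
If word 4 were noun, no tagging could satisfy rule 5; so word 4 is determiner.
If word 8 were verb, no tagging could satisfy rule 1; so word 8 is conjunction.
The only consistent sequence is: conjunction determiner conjunction determiner determiner conjunction determiner conjunction.
Checking: rule 1 ✓; rule 2 ✓; rule 3 ✓; rule 4 ✓; rule 5 ✓.

determiner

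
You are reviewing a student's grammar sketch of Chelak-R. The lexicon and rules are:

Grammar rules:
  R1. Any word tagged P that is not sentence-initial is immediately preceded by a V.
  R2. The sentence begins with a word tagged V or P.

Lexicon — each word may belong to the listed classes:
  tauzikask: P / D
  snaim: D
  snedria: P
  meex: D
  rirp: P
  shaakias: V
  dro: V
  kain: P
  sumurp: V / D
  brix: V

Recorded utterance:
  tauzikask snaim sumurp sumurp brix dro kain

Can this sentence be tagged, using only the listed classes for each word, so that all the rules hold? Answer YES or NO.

YES

Candidates per position — 1:tauzikask {P,D}; 2:snaim {D}; 3:sumurp {V,D}; 4:sumurp {V,D}; 5:brix {V}; 6:dro {V}; 7:kain {P}.
One satisfying assignment: P D V D V V P.
Checking: rule 1 ✓; rule 2 ✓.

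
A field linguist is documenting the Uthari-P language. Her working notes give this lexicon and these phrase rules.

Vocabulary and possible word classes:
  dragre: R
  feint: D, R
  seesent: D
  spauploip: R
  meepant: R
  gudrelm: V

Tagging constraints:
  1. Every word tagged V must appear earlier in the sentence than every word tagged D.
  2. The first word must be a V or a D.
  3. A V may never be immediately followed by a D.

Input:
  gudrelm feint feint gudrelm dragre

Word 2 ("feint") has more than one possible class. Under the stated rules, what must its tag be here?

Candidates per position — 1:gudrelm {V}; 2:feint {D,R}; 3:feint {D,R}; 4:gudrelm {V}; 5:dragre {R}.
Position 2: D is ruled out by rule 1; that leaves R.
Position 3: D is ruled out by rule 1; that leaves R.
That leaves exactly one tagging: V R R V R.
Check: rule 1 ✓; rule 2 ✓; rule 3 ✓.

R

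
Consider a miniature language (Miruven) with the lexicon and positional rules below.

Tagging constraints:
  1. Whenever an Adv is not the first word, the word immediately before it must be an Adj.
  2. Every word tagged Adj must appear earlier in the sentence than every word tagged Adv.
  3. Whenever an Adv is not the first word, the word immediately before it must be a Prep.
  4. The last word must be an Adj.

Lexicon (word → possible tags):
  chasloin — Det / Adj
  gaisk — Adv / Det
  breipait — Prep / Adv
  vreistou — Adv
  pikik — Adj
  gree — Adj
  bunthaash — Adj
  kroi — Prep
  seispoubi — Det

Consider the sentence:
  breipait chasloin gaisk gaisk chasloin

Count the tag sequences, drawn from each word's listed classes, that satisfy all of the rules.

Candidates per position — 1:breipait {Prep,Adv}; 2:chasloin {Det,Adj}; 3:gaisk {Adv,Det}; 4:gaisk {Adv,Det}; 5:chasloin {Det,Adj}.
There are 32 candidate sequences in total.
The sequences that satisfy every rule: Prep Det Det Det Adj; Prep Adj Det Det Adj.
Count = 2.

2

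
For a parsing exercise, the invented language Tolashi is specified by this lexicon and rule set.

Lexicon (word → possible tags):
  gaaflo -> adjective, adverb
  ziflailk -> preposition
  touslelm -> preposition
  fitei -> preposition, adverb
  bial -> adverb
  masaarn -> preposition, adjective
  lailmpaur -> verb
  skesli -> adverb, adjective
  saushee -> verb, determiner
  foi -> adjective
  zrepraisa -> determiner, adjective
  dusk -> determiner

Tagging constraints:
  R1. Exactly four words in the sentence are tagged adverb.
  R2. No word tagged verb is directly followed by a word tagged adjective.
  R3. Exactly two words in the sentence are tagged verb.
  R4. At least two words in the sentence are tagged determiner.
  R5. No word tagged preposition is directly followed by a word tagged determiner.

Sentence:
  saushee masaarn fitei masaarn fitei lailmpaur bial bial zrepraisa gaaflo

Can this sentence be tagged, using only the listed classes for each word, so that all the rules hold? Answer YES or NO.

Candidates per position — 1:saushee {verb,determiner}; 2:masaarn {preposition,adjective}; 3:fitei {preposition,adverb}; 4:masaarn {preposition,adjective}; 5:fitei {preposition,adverb}; 6:lailmpaur {verb}; 7:bial {adverb}; 8:bial {adverb}; 9:zrepraisa {determiner,adjective}; 10:gaaflo {adjective,adverb}.
Every candidate sequence violates at least one rule; no consistent tagging exists.

NO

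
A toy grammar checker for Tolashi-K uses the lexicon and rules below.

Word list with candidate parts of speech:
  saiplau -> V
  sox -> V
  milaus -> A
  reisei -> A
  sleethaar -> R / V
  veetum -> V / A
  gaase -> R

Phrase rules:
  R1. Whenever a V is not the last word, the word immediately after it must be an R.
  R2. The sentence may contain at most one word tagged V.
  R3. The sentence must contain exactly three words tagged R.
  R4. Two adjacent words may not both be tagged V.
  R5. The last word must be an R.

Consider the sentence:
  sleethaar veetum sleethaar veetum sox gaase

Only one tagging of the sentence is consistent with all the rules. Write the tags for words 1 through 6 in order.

R A R A V R

Candidates per position — 1:sleethaar {R,V}; 2:veetum {V,A}; 3:sleethaar {R,V}; 4:veetum {V,A}; 5:sox {V}; 6:gaase {R}.
At position 1, choosing V makes rule 1 impossible to satisfy; hence R.
At position 2, choosing V makes rule 2 impossible to satisfy; hence A.
At position 3, choosing V makes rule 1 impossible to satisfy; hence R.
At position 4, choosing V makes rule 1 impossible to satisfy; hence A.
So the tagging must be: R A R A V R.
Verifying each rule — rule 1 ok; rule 2 ok; rule 3 ok; rule 4 ok; rule 5 ok.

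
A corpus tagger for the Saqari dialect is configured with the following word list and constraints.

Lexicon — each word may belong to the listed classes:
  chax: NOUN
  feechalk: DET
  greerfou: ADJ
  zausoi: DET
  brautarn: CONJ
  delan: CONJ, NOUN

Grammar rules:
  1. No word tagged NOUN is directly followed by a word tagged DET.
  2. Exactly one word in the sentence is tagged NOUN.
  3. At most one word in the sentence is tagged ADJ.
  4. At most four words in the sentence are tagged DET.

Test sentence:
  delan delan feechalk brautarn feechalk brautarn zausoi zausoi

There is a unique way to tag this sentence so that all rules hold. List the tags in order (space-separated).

Candidates per position — 1:delan {CONJ,NOUN}; 2:delan {CONJ,NOUN}; 3:feechalk {DET}; 4:brautarn {CONJ}; 5:feechalk {DET}; 6:brautarn {CONJ}; 7:zausoi {DET}; 8:zausoi {DET}.
If word 2 were NOUN, no tagging could satisfy rule 1; so word 2 is CONJ.
If word 1 were CONJ, no tagging could satisfy rule 2; so word 1 is NOUN.
The only consistent sequence is: NOUN CONJ DET CONJ DET CONJ DET DET.
Checking: rule 1 ok; rule 2 ok; rule 3 ok; rule 4 ok.

NOUN CONJ DET CONJ DET CONJ DET DET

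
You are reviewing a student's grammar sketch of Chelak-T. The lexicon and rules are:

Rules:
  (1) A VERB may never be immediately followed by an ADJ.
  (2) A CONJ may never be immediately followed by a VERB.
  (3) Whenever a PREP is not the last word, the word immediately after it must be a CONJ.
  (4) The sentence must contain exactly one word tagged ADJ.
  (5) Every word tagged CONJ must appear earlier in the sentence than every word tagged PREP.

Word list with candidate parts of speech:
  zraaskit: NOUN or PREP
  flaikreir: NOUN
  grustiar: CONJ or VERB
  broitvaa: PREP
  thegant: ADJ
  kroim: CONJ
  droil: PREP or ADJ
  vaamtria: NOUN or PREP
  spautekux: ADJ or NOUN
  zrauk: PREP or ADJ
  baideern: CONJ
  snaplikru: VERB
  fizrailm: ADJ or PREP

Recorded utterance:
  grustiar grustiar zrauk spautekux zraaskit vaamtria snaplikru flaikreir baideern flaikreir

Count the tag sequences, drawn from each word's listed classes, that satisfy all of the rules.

2

Candidates per position — 1:grustiar {CONJ,VERB}; 2:grustiar {CONJ,VERB}; 3:zrauk {PREP,ADJ}; 4:spautekux {ADJ,NOUN}; 5:zraaskit {NOUN,PREP}; 6:vaamtria {NOUN,PREP}; 7:snaplikru {VERB}; 8:flaikreir {NOUN}; 9:baideern {CONJ}; 10:flaikreir {NOUN}.
There are 64 candidate sequences in total.
The sequences that satisfy every rule: CONJ CONJ ADJ NOUN NOUN NOUN VERB NOUN CONJ NOUN; VERB CONJ ADJ NOUN NOUN NOUN VERB NOUN CONJ NOUN.
Count = 2.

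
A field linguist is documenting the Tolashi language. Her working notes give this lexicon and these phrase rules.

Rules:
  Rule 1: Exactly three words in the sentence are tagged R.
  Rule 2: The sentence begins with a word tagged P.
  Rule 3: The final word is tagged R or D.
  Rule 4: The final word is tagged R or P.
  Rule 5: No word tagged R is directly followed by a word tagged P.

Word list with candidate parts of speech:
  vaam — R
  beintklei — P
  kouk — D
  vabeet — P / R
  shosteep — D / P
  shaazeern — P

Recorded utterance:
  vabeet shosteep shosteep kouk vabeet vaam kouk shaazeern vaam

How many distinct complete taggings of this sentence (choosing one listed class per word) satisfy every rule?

Candidates per position — 1:vabeet {P,R}; 2:shosteep {D,P}; 3:shosteep {D,P}; 4:kouk {D}; 5:vabeet {P,R}; 6:vaam {R}; 7:kouk {D}; 8:shaazeern {P}; 9:vaam {R}.
There are 16 candidate sequences in total.
The sequences that satisfy every rule: P D D D R R D P R; P D P D R R D P R; P P D D R R D P R; P P P D R R D P R.
Count = 4.

4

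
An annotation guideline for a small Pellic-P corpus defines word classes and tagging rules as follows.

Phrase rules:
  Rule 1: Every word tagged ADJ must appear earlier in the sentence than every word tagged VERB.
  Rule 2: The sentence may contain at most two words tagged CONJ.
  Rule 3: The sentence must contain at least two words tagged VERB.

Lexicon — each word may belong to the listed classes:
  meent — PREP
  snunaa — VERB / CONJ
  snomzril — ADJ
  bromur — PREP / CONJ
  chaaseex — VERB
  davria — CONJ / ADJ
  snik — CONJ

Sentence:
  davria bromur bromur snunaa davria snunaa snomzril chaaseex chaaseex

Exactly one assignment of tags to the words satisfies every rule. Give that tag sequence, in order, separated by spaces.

ADJ PREP PREP CONJ ADJ CONJ ADJ VERB VERB

Candidates per position — 1:davria {CONJ,ADJ}; 2:bromur {PREP,CONJ}; 3:bromur {PREP,CONJ}; 4:snunaa {VERB,CONJ}; 5:davria {CONJ,ADJ}; 6:snunaa {VERB,CONJ}; 7:snomzril {ADJ}; 8:chaaseex {VERB}; 9:chaaseex {VERB}.
Position 4: VERB is ruled out by rule 1; that leaves CONJ.
Position 6: VERB is ruled out by rule 1; that leaves CONJ.
Position 1: CONJ is ruled out by rule 2; that leaves ADJ.
Position 2: CONJ is ruled out by rule 2; that leaves PREP.
Position 3: CONJ is ruled out by rule 2; that leaves PREP.
Position 5: CONJ is ruled out by rule 2; that leaves ADJ.
That leaves exactly one tagging: ADJ PREP PREP CONJ ADJ CONJ ADJ VERB VERB.
Verifying each rule — rule 1 holds; rule 2 holds; rule 3 holds.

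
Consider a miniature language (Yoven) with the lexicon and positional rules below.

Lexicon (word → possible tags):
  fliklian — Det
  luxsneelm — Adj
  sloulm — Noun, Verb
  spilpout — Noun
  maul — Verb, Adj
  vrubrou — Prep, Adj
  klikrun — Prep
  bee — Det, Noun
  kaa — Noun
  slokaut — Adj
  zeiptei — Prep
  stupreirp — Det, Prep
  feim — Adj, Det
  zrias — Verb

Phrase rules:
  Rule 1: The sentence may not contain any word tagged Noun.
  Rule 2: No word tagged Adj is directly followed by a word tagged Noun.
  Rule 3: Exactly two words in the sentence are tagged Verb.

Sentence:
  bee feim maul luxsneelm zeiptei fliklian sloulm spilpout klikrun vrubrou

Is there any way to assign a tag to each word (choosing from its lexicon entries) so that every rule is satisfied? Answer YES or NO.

Candidates per position — 1:bee {Det,Noun}; 2:feim {Adj,Det}; 3:maul {Verb,Adj}; 4:luxsneelm {Adj}; 5:zeiptei {Prep}; 6:fliklian {Det}; 7:sloulm {Noun,Verb}; 8:spilpout {Noun}; 9:klikrun {Prep}; 10:vrubrou {Prep,Adj}.
Rule 1 cannot be satisfied by any choice of tags from the lexicon.
So there is no consistent tagging.

NO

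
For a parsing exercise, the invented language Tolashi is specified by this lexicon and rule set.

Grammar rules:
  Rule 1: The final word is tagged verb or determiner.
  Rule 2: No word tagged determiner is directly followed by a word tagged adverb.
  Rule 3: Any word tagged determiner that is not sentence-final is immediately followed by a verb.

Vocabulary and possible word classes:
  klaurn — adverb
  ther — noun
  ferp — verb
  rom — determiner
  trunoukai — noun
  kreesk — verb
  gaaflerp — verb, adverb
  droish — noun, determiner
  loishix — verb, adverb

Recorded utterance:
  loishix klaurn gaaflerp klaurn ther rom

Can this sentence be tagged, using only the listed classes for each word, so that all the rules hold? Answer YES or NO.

Candidates per position — 1:loishix {verb,adverb}; 2:klaurn {adverb}; 3:gaaflerp {verb,adverb}; 4:klaurn {adverb}; 5:ther {noun}; 6:rom {determiner}.
One satisfying assignment: verb adverb verb adverb noun determiner.
Verifying each rule — rule 1 ✓; rule 2 ✓; rule 3 ✓.

YES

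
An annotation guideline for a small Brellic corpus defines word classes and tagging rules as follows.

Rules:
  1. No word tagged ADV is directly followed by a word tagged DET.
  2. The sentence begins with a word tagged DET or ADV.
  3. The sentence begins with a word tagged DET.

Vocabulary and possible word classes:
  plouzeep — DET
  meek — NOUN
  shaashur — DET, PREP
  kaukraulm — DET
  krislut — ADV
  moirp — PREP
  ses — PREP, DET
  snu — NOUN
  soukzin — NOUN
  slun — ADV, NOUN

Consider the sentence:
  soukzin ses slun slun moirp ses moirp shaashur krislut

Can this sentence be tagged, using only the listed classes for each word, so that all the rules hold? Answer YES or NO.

Candidates per position — 1:soukzin {NOUN}; 2:ses {PREP,DET}; 3:slun {ADV,NOUN}; 4:slun {ADV,NOUN}; 5:moirp {PREP}; 6:ses {PREP,DET}; 7:moirp {PREP}; 8:shaashur {DET,PREP}; 9:krislut {ADV}.
Rule 2 cannot be satisfied by any choice of tags from the lexicon.
So there is no consistent tagging.

NO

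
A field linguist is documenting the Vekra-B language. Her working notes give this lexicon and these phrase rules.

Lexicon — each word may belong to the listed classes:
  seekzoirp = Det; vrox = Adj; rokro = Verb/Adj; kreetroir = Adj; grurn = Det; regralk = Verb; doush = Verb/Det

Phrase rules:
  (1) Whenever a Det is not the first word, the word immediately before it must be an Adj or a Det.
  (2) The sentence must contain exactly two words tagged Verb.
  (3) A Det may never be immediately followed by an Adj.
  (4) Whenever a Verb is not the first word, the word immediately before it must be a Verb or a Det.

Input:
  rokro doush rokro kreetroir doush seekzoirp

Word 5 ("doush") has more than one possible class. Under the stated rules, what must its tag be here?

Det

Candidates per position — 1:rokro {Verb,Adj}; 2:doush {Verb,Det}; 3:rokro {Verb,Adj}; 4:kreetroir {Adj}; 5:doush {Verb,Det}; 6:seekzoirp {Det}.
If word 5 were Verb, no tagging could satisfy rule 1; so word 5 is Det.
The remaining ambiguous positions (1, 2, 3) are resolved jointly — only one combination satisfies every rule.
So the tagging must be: Verb Verb Adj Adj Det Det.
Check: rule 1 satisfied; rule 2 satisfied; rule 3 satisfied; rule 4 satisfied.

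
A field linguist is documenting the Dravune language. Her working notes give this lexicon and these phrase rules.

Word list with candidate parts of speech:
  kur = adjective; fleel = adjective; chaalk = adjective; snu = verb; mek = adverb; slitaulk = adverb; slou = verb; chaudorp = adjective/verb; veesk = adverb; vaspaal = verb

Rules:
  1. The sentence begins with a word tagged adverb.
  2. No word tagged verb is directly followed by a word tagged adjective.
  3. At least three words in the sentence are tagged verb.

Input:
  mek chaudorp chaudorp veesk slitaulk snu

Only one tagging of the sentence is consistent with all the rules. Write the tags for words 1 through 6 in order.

Candidates per position — 1:mek {adverb}; 2:chaudorp {adjective,verb}; 3:chaudorp {adjective,verb}; 4:veesk {adverb}; 5:slitaulk {adverb}; 6:snu {verb}.
Word 2 cannot be adjective — rule 3 would then fail for every completion. It is verb.
Word 3 cannot be adjective — rule 2 would then fail for every completion. It is verb.
The only consistent sequence is: adverb verb verb adverb adverb verb.
Check: rule 1 ok; rule 2 ok; rule 3 ok.

adverb verb verb adverb adverb verb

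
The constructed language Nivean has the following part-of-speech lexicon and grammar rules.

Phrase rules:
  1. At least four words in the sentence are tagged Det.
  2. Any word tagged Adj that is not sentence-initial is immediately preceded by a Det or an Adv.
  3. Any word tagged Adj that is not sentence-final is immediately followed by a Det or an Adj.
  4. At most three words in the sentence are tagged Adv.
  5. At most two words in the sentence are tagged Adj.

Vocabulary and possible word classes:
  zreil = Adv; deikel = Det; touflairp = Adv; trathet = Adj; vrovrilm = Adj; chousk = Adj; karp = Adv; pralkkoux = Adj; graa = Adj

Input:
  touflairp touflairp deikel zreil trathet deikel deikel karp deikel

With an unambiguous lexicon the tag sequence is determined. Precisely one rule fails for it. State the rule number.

4

Fixed tagging: Adv Adv Det Adv Adj Det Det Adv Det.
Checking each rule: R1 ok, R2 ok, R3 ok, R4 fails, R5 ok.
Only rule 4 fails.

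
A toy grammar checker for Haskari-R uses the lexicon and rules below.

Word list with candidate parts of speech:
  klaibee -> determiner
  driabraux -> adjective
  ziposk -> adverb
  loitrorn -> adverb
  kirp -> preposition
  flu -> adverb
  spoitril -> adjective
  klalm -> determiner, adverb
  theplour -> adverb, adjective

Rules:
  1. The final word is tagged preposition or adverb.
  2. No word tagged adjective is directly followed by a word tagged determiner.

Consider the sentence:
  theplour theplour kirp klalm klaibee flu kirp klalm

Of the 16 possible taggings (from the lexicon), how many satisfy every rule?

8

Candidates per position — 1:theplour {adverb,adjective}; 2:theplour {adverb,adjective}; 3:kirp {preposition}; 4:klalm {determiner,adverb}; 5:klaibee {determiner}; 6:flu {adverb}; 7:kirp {preposition}; 8:klalm {determiner,adverb}.
There are 16 candidate sequences in total.
Checking each against the rules leaves 8 sequences.
Count = 8.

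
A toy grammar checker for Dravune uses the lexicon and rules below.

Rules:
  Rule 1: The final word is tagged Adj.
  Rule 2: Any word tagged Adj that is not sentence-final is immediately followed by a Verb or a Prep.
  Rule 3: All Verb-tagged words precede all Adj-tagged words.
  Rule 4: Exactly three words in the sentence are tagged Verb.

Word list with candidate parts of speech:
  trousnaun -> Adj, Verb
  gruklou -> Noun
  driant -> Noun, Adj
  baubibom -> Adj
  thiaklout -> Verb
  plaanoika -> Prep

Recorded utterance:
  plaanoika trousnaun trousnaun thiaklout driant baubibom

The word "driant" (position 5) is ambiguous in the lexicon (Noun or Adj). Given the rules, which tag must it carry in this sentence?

Noun

Candidates per position — 1:plaanoika {Prep}; 2:trousnaun {Adj,Verb}; 3:trousnaun {Adj,Verb}; 4:thiaklout {Verb}; 5:driant {Noun,Adj}; 6:baubibom {Adj}.
Position 2: tagging it Adj would leave rule 3 unsatisfiable, so it must be Verb.
Position 3: tagging it Adj would leave rule 3 unsatisfiable, so it must be Verb.
Position 5: tagging it Adj would leave rule 2 unsatisfiable, so it must be Noun.
So the tagging must be: Prep Verb Verb Verb Noun Adj.
Rule-by-rule: rule 1 satisfied; rule 2 satisfied; rule 3 satisfied; rule 4 satisfied.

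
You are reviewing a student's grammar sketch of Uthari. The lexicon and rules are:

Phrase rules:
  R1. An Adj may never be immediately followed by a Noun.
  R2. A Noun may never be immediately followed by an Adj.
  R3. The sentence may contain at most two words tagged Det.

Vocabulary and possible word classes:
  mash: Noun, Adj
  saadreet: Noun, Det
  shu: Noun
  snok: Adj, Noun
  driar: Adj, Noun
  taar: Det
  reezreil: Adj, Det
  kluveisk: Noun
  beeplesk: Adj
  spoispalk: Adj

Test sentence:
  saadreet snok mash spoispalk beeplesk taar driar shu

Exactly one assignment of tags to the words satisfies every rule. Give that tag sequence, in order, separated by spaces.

Candidates per position — 1:saadreet {Noun,Det}; 2:snok {Adj,Noun}; 3:mash {Noun,Adj}; 4:spoispalk {Adj}; 5:beeplesk {Adj}; 6:taar {Det}; 7:driar {Adj,Noun}; 8:shu {Noun}.
Position 1: Noun is ruled out by rule 2; that leaves Det.
Position 2: Noun is ruled out by rule 2; that leaves Adj.
Position 3: Noun is ruled out by rule 1; that leaves Adj.
Position 7: Adj is ruled out by rule 1; that leaves Noun.
The unique satisfying tagging is: Det Adj Adj Adj Adj Det Noun Noun.
Rule-by-rule: rule 1 ✓; rule 2 ✓; rule 3 ✓.

Det Adj Adj Adj Adj Det Noun Noun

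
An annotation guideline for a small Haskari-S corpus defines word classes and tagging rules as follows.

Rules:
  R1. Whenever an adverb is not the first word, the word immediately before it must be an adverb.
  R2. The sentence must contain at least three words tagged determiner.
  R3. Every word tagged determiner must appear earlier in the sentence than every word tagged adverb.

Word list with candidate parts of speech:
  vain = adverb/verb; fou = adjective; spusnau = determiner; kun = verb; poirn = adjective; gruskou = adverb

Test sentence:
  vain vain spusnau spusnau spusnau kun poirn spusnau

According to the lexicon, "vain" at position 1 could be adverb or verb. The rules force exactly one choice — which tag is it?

verb

Candidates per position — 1:vain {adverb,verb}; 2:vain {adverb,verb}; 3:spusnau {determiner}; 4:spusnau {determiner}; 5:spusnau {determiner}; 6:kun {verb}; 7:poirn {adjective}; 8:spusnau {determiner}.
Position 1: adverb is ruled out by rule 3; that leaves verb.
Position 2: adverb is ruled out by rule 1; that leaves verb.
The unique satisfying tagging is: verb verb determiner determiner determiner verb adjective determiner.
Check: rule 1 ✓; rule 2 ✓; rule 3 ✓.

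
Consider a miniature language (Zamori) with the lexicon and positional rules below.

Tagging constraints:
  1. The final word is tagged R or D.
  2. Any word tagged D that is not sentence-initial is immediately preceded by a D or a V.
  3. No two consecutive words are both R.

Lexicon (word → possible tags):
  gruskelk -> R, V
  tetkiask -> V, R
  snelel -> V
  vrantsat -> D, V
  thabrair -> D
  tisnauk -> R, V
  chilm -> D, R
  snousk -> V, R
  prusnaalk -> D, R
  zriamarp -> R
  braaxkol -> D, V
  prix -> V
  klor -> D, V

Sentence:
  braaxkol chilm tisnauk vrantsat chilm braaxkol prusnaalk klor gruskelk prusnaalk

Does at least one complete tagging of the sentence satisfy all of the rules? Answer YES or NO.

YES

Candidates per position — 1:braaxkol {D,V}; 2:chilm {D,R}; 3:tisnauk {R,V}; 4:vrantsat {D,V}; 5:chilm {D,R}; 6:braaxkol {D,V}; 7:prusnaalk {D,R}; 8:klor {D,V}; 9:gruskelk {R,V}; 10:prusnaalk {D,R}.
One satisfying assignment: D R V D D D R V V D.
Checking: rule 1 ✓; rule 2 ✓; rule 3 ✓.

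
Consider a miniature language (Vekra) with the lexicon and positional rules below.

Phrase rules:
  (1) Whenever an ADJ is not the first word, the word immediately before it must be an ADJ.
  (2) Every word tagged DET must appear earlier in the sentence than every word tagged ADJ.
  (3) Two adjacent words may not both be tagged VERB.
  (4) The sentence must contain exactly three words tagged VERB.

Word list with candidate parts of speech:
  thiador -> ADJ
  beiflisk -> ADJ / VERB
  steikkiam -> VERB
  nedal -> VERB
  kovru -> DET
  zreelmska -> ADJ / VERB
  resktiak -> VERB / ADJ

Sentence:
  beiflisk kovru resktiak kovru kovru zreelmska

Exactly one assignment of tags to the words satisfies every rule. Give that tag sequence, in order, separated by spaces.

VERB DET VERB DET DET VERB

Candidates per position — 1:beiflisk {ADJ,VERB}; 2:kovru {DET}; 3:resktiak {VERB,ADJ}; 4:kovru {DET}; 5:kovru {DET}; 6:zreelmska {ADJ,VERB}.
Position 1: tagging it ADJ would leave rule 2 unsatisfiable, so it must be VERB.
Position 3: tagging it ADJ would leave rule 1 unsatisfiable, so it must be VERB.
Position 6: tagging it ADJ would leave rule 1 unsatisfiable, so it must be VERB.
So the tagging must be: VERB DET VERB DET DET VERB.
Checking: rule 1 ok; rule 2 ok; rule 3 ok; rule 4 ok.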